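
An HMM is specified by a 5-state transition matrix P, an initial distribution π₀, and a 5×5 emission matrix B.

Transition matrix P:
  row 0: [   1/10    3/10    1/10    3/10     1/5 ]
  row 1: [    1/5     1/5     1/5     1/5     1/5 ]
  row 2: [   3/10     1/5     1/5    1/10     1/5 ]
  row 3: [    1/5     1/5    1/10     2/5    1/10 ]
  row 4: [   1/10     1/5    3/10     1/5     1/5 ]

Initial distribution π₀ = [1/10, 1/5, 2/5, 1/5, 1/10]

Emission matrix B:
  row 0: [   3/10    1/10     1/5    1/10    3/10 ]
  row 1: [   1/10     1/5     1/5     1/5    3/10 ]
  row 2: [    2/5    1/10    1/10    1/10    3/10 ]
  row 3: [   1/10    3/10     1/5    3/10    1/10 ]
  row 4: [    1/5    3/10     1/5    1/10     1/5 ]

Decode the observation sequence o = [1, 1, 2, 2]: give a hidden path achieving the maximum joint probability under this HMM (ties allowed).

t=0: δ = [1.000e-02, 4.000e-02, 4.000e-02, 6.000e-02, 3.000e-02]  (obs o_0=1)
t=1: δ = [1.200e-03, 2.400e-03, 9.000e-04, 7.200e-03, 2.400e-03]  ψ = [2, 3, 4, 3, 1]  (obs o_1=1)
t=2: δ = [2.880e-04, 2.880e-04, 7.200e-05, 5.760e-04, 1.440e-04]  ψ = [3, 3, 3, 3, 3]  (obs o_2=2)
t=3: δ = [2.304e-05, 2.304e-05, 5.760e-06, 4.608e-05, 1.152e-05]  ψ = [3, 3, 1, 3, 0]  (obs o_3=2)
backtrack: best end state = 3; path = [3, 3, 3, 3]

path = [3, 3, 3, 3]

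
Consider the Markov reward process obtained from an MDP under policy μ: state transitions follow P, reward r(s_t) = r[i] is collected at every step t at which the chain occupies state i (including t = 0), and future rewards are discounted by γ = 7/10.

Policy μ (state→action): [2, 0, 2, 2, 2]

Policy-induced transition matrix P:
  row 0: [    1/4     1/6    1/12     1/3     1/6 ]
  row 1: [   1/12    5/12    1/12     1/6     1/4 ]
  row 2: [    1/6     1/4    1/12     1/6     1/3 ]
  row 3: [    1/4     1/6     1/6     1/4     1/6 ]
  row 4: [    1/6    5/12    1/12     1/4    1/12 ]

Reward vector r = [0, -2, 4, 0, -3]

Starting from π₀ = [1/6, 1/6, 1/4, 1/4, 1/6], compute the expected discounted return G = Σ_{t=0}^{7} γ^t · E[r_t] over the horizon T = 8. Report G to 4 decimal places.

G = -1.4488

t=0: π = [0.1667, 0.1667, 0.2500, 0.2500, 0.1667], E[r] = 0.1667, γ^t·E[r] = 0.166667, running G = 0.166667
t=1: π = [0.1875, 0.2708, 0.1042, 0.2292, 0.2083], E[r] = -0.7500, γ^t·E[r] = -0.525000, running G = -0.358333
t=2: π = [0.1788, 0.2951, 0.1024, 0.2344, 0.1892], E[r] = -0.7483, γ^t·E[r] = -0.366649, running G = -0.724983
t=3: π = [0.1765, 0.2963, 0.1029, 0.2318, 0.1926], E[r] = -0.7588, γ^t·E[r] = -0.260277, running G = -0.985260
t=4: π = [0.1760, 0.2975, 0.1026, 0.2314, 0.1925], E[r] = -0.7617, γ^t·E[r] = -0.182880, running G = -1.168140
t=5: π = [0.1758, 0.2977, 0.1026, 0.2313, 0.1925], E[r] = -0.7625, γ^t·E[r] = -0.128151, running G = -1.296291
t=6: π = [0.1758, 0.2978, 0.1026, 0.2313, 0.1925], E[r] = -0.7627, γ^t·E[r] = -0.089732, running G = -1.386023
t=7: π = [0.1758, 0.2978, 0.1026, 0.2313, 0.1925], E[r] = -0.7628, γ^t·E[r] = -0.062818, running G = -1.448841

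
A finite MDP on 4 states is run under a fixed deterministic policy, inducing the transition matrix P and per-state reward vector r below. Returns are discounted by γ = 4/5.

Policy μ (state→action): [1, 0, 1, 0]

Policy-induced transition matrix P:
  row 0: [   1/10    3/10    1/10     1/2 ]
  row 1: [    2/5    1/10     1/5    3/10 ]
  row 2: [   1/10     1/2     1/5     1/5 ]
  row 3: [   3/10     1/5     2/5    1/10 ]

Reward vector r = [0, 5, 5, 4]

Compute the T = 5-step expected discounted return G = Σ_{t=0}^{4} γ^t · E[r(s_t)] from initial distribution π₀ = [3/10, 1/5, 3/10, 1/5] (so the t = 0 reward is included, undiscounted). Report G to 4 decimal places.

t=0: π = [0.3000, 0.2000, 0.3000, 0.2000], E[r] = 3.3000, γ^t·E[r] = 3.300000, running G = 3.300000
t=1: π = [0.2000, 0.3000, 0.2100, 0.2900], E[r] = 3.7100, γ^t·E[r] = 2.968000, running G = 6.268000
t=2: π = [0.2480, 0.2530, 0.2380, 0.2610], E[r] = 3.4990, γ^t·E[r] = 2.239360, running G = 8.507360
t=3: π = [0.2281, 0.2709, 0.2274, 0.2736], E[r] = 3.5859, γ^t·E[r] = 1.835981, running G = 10.343341
t=4: π = [0.2360, 0.2639, 0.2319, 0.2682], E[r] = 3.5519, γ^t·E[r] = 1.454854, running G = 11.798195

G = 11.7982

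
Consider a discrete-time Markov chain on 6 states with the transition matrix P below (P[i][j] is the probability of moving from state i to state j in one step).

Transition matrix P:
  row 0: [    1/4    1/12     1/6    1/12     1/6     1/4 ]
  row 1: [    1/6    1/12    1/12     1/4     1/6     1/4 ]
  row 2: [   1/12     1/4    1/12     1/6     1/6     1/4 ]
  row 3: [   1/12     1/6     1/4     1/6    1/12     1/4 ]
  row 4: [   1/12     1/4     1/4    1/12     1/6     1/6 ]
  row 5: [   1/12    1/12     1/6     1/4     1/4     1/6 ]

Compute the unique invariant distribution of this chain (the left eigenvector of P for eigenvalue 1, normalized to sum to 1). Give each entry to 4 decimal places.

π = [0.1154, 0.1543, 0.1685, 0.1739, 0.1703, 0.2177]

Balance equations π_j = Σ_i π_i·P[i][j]:
  π_0 = 1/4·π_0 + 1/6·π_1 + 1/12·π_2 + 1/12·π_3 + 1/12·π_4 + 1/12·π_5
  π_1 = 1/12·π_0 + 1/12·π_1 + 1/4·π_2 + 1/6·π_3 + 1/4·π_4 + 1/12·π_5
  π_2 = 1/6·π_0 + 1/12·π_1 + 1/12·π_2 + 1/4·π_3 + 1/4·π_4 + 1/6·π_5
  π_3 = 1/12·π_0 + 1/4·π_1 + 1/6·π_2 + 1/6·π_3 + 1/12·π_4 + 1/4·π_5
  π_4 = 1/6·π_0 + 1/6·π_1 + 1/6·π_2 + 1/12·π_3 + 1/6·π_4 + 1/4·π_5
  normalize: π_0 + π_1 + π_2 + π_3 + π_4 + π_5 = 1
Solving the linear system gives exactly π = [30816/266971, 41189/266971, 44972/266971, 46413/266971, 45470/266971, 58111/266971].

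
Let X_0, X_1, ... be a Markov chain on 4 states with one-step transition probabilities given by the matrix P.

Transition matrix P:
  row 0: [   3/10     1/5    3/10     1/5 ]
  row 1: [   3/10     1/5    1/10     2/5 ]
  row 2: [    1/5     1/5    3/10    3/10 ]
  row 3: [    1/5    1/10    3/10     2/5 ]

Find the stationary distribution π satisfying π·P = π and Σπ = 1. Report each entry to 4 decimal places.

Balance equations π_j = Σ_i π_i·P[i][j]:
  π_0 = 3/10·π_0 + 3/10·π_1 + 1/5·π_2 + 1/5·π_3
  π_1 = 1/5·π_0 + 1/5·π_1 + 1/5·π_2 + 1/10·π_3
  π_2 = 3/10·π_0 + 1/10·π_1 + 3/10·π_2 + 3/10·π_3
  normalize: π_0 + π_1 + π_2 + π_3 = 1
Solving the linear system gives exactly π = [197/818, 137/818, 109/409, 133/409].

π = [0.2408, 0.1675, 0.2665, 0.3252]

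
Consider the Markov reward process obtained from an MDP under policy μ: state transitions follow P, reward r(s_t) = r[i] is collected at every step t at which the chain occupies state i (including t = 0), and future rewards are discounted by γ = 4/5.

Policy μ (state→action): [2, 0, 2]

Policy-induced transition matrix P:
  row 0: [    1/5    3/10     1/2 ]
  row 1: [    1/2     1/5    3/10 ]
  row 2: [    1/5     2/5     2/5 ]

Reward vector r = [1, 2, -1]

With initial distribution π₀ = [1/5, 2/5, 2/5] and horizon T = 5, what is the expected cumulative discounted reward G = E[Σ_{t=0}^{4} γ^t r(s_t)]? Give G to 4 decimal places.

t=0: π = [0.2000, 0.4000, 0.4000], E[r] = 0.6000, γ^t·E[r] = 0.600000, running G = 0.600000
t=1: π = [0.3200, 0.3000, 0.3800], E[r] = 0.5400, γ^t·E[r] = 0.432000, running G = 1.032000
t=2: π = [0.2900, 0.3080, 0.4020], E[r] = 0.5040, γ^t·E[r] = 0.322560, running G = 1.354560
t=3: π = [0.2924, 0.3094, 0.3982], E[r] = 0.5130, γ^t·E[r] = 0.262656, running G = 1.617216
t=4: π = [0.2928, 0.3089, 0.3983], E[r] = 0.5123, γ^t·E[r] = 0.209830, running G = 1.827046

G = 1.8270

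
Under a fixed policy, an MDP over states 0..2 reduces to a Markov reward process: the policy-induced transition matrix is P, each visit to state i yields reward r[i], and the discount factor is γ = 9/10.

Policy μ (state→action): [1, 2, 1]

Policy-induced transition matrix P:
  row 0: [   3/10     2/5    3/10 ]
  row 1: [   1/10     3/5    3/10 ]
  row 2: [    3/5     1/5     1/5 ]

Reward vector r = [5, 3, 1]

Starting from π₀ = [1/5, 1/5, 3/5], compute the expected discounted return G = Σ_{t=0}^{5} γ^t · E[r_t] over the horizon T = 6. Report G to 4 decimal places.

G = 13.7659

t=0: π = [0.2000, 0.2000, 0.6000], E[r] = 2.2000, γ^t·E[r] = 2.200000, running G = 2.200000
t=1: π = [0.4400, 0.3200, 0.2400], E[r] = 3.4000, γ^t·E[r] = 3.060000, running G = 5.260000
t=2: π = [0.3080, 0.4160, 0.2760], E[r] = 3.0640, γ^t·E[r] = 2.481840, running G = 7.741840
t=3: π = [0.2996, 0.4280, 0.2724], E[r] = 3.0544, γ^t·E[r] = 2.226658, running G = 9.968498
t=4: π = [0.2961, 0.4311, 0.2728], E[r] = 3.0467, γ^t·E[r] = 1.998953, running G = 11.967451
t=5: π = [0.2956, 0.4317, 0.2727], E[r] = 3.0458, γ^t·E[r] = 1.798491, running G = 13.765941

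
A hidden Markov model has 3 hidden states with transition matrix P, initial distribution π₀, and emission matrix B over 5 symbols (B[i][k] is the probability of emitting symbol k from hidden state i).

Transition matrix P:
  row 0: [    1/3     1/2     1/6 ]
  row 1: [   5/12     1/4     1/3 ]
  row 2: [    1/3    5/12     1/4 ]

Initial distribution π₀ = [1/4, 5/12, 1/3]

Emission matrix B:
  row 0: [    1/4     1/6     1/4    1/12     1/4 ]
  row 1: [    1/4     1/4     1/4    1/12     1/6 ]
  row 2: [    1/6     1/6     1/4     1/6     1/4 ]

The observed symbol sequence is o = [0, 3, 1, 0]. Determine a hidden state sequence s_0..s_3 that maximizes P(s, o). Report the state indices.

path = [1, 2, 1, 0]

t=0: δ = [6.250e-02, 1.042e-01, 5.556e-02]  (obs o_0=0)
t=1: δ = [3.617e-03, 2.604e-03, 5.787e-03]  ψ = [1, 0, 1]  (obs o_1=3)
t=2: δ = [3.215e-04, 6.028e-04, 2.411e-04]  ψ = [2, 2, 2]  (obs o_2=1)
t=3: δ = [6.279e-05, 4.019e-05, 3.349e-05]  ψ = [1, 0, 1]  (obs o_3=0)
backtrack: best end state = 0; path = [1, 2, 1, 0]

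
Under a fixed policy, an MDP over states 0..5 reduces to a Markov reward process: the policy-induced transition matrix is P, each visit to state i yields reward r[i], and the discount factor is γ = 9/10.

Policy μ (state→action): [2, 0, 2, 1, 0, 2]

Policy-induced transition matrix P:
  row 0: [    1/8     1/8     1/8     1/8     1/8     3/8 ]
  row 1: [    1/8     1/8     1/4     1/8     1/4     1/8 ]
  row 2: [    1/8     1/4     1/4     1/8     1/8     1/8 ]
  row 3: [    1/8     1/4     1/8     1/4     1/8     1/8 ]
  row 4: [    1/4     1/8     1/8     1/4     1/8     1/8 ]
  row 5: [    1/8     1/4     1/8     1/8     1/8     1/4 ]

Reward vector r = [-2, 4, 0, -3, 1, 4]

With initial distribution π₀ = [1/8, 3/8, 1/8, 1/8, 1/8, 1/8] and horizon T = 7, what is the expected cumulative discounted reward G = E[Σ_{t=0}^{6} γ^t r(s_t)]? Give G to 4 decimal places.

t=0: π = [0.1250, 0.3750, 0.1250, 0.1250, 0.1250, 0.1250], E[r] = 1.5000, γ^t·E[r] = 1.500000, running G = 1.500000
t=1: π = [0.1406, 0.1719, 0.1875, 0.1563, 0.1719, 0.1719], E[r] = 0.7969, γ^t·E[r] = 0.717188, running G = 2.217188
t=2: π = [0.1465, 0.1895, 0.1699, 0.1660, 0.1465, 0.1816], E[r] = 0.8398, γ^t·E[r] = 0.680273, running G = 2.897461
t=3: π = [0.1433, 0.1897, 0.1699, 0.1641, 0.1487, 0.1843], E[r] = 0.8660, γ^t·E[r] = 0.631290, running G = 3.528751
t=4: π = [0.1436, 0.1898, 0.1700, 0.1641, 0.1487, 0.1839], E[r] = 0.8639, γ^t·E[r] = 0.566799, running G = 4.095550
t=5: π = [0.1436, 0.1897, 0.1700, 0.1641, 0.1487, 0.1839], E[r] = 0.8637, γ^t·E[r] = 0.510018, running G = 4.605568
t=6: π = [0.1436, 0.1897, 0.1700, 0.1641, 0.1487, 0.1839], E[r] = 0.8637, γ^t·E[r] = 0.459022, running G = 5.064590

G = 5.0646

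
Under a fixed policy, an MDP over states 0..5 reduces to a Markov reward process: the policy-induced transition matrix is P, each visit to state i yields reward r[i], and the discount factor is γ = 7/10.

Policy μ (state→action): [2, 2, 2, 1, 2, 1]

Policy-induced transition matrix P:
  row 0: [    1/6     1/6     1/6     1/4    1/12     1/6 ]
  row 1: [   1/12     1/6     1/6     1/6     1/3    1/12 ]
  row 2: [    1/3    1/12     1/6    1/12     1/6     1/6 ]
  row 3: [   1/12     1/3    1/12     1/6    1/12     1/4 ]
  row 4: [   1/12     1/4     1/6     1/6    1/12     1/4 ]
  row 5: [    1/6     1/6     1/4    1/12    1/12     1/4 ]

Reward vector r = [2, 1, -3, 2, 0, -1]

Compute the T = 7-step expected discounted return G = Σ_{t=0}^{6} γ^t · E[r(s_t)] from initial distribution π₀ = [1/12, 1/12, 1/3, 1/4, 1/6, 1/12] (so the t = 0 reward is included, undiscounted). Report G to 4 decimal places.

t=0: π = [0.0833, 0.0833, 0.3333, 0.2500, 0.1667, 0.0833], E[r] = -0.3333, γ^t·E[r] = -0.333333, running G = -0.333333
t=1: π = [0.1806, 0.1944, 0.1528, 0.1389, 0.1319, 0.2014], E[r] = 0.1736, γ^t·E[r] = 0.121528, running G = -0.211806
t=2: π = [0.1534, 0.1881, 0.1719, 0.1522, 0.1447, 0.1898], E[r] = 0.0938, γ^t·E[r] = 0.045938, running G = -0.165868
t=3: π = [0.1549, 0.1898, 0.1698, 0.1493, 0.1447, 0.1916], E[r] = 0.0972, γ^t·E[r] = 0.033347, running G = -0.132521
t=4: π = [0.1547, 0.1895, 0.1702, 0.1495, 0.1449, 0.1913], E[r] = 0.0958, γ^t·E[r] = 0.023005, running G = -0.109515
t=5: π = [0.1547, 0.1895, 0.1702, 0.1494, 0.1449, 0.1914], E[r] = 0.0959, γ^t·E[r] = 0.016124, running G = -0.093392
t=6: π = [0.1547, 0.1895, 0.1702, 0.1494, 0.1449, 0.1913], E[r] = 0.0959, γ^t·E[r] = 0.011285, running G = -0.082106

G = -0.0821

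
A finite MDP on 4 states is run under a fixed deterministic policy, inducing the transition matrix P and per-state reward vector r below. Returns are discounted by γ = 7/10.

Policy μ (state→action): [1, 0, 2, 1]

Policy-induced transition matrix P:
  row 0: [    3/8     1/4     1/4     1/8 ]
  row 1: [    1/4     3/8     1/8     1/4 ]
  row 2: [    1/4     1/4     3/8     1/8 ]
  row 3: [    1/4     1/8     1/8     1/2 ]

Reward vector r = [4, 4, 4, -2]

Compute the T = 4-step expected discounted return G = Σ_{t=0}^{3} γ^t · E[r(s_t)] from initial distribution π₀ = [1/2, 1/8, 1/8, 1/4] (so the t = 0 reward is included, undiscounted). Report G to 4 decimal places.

G = 6.4271

t=0: π = [0.5000, 0.1250, 0.1250, 0.2500], E[r] = 2.5000, γ^t·E[r] = 2.500000, running G = 2.500000
t=1: π = [0.3125, 0.2344, 0.2188, 0.2344], E[r] = 2.5938, γ^t·E[r] = 1.815625, running G = 4.315625
t=2: π = [0.2891, 0.2500, 0.2188, 0.2422], E[r] = 2.5469, γ^t·E[r] = 1.247969, running G = 5.563594
t=3: π = [0.2861, 0.2510, 0.2158, 0.2471], E[r] = 2.5176, γ^t·E[r] = 0.863529, running G = 6.427123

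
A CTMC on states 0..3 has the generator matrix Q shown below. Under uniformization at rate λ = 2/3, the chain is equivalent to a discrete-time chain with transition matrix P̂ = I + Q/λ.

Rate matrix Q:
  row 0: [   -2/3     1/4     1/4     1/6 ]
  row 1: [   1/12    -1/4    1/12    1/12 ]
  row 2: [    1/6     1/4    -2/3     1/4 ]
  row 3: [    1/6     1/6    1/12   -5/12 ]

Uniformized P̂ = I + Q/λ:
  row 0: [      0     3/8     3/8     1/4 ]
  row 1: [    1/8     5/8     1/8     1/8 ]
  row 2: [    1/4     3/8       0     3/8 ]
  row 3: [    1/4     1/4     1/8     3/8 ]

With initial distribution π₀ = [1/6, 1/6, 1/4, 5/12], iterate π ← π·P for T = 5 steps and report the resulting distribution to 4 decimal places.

t=0: π = [0.1667, 0.1667, 0.2500, 0.4167]
t=1: π = [0.1875, 0.3646, 0.1354, 0.3125]
t=2: π = [0.1576, 0.4271, 0.1549, 0.2604]
t=3: π = [0.1572, 0.4492, 0.1450, 0.2485]
t=4: π = [0.1545, 0.4562, 0.1462, 0.2430]
t=5: π = [0.1543, 0.4587, 0.1454, 0.2416]

π = [0.1543, 0.4587, 0.1454, 0.2416]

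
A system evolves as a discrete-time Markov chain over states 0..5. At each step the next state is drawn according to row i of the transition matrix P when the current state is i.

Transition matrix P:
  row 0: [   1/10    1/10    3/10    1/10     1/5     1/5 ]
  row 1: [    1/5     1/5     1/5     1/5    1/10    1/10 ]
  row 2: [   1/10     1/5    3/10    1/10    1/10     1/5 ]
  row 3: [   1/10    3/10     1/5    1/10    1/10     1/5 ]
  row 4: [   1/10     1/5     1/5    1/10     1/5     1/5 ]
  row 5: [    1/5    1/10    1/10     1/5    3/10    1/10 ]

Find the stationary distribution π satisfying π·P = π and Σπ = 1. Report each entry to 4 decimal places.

Balance equations π_j = Σ_i π_i·P[i][j]:
  π_0 = 1/10·π_0 + 1/5·π_1 + 1/10·π_2 + 1/10·π_3 + 1/10·π_4 + 1/5·π_5
  π_1 = 1/10·π_0 + 1/5·π_1 + 1/5·π_2 + 3/10·π_3 + 1/5·π_4 + 1/10·π_5
  π_2 = 3/10·π_0 + 1/5·π_1 + 3/10·π_2 + 1/5·π_3 + 1/5·π_4 + 1/10·π_5
  π_3 = 1/10·π_0 + 1/5·π_1 + 1/10·π_2 + 1/10·π_3 + 1/10·π_4 + 1/5·π_5
  π_4 = 1/5·π_0 + 1/10·π_1 + 1/10·π_2 + 1/10·π_3 + 1/5·π_4 + 3/10·π_5
  normalize: π_0 + π_1 + π_2 + π_3 + π_4 + π_5 = 1
Solving the linear system gives exactly π = [147/1090, 20/109, 2147/9810, 147/1090, 1597/9810, 18/109].

π = [0.1349, 0.1835, 0.2189, 0.1349, 0.1628, 0.1651]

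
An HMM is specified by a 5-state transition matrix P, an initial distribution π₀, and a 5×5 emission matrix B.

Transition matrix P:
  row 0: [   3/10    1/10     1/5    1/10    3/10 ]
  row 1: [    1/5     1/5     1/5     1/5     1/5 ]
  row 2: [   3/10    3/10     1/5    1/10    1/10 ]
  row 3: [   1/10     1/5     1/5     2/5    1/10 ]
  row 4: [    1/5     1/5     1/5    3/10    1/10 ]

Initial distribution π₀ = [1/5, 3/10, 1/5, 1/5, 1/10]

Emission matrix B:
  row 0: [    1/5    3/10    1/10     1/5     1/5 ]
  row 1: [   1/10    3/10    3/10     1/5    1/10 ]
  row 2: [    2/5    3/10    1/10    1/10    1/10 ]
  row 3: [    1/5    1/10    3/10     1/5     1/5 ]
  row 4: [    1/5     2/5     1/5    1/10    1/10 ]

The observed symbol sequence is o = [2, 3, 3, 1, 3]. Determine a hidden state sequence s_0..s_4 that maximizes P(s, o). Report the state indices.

t=0: δ = [2.000e-02, 9.000e-02, 2.000e-02, 6.000e-02, 2.000e-02]  (obs o_0=2)
t=1: δ = [3.600e-03, 3.600e-03, 1.800e-03, 4.800e-03, 1.800e-03]  ψ = [1, 1, 1, 3, 1]  (obs o_1=3)
t=2: δ = [2.160e-04, 1.920e-04, 9.600e-05, 3.840e-04, 1.080e-04]  ψ = [0, 3, 3, 3, 0]  (obs o_2=3)
t=3: δ = [1.944e-05, 2.304e-05, 2.304e-05, 1.536e-05, 2.592e-05]  ψ = [0, 3, 3, 3, 0]  (obs o_3=1)
t=4: δ = [1.382e-06, 1.382e-06, 5.184e-07, 1.555e-06, 5.832e-07]  ψ = [2, 2, 4, 4, 0]  (obs o_4=3)
backtrack: best end state = 3; path = [1, 0, 0, 4, 3]

path = [1, 0, 0, 4, 3]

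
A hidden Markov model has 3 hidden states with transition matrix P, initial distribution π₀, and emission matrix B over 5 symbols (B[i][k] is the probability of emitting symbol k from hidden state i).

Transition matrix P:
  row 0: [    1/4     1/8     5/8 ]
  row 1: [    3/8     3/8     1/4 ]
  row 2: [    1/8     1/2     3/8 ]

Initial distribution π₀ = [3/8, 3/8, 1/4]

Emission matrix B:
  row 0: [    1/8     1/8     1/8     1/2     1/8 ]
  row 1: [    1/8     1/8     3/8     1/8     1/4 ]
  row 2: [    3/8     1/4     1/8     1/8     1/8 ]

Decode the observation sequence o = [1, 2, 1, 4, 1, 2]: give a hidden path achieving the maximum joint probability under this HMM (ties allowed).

t=0: δ = [4.688e-02, 4.688e-02, 6.250e-02]  (obs o_0=1)
t=1: δ = [2.197e-03, 1.172e-02, 3.662e-03]  ψ = [1, 2, 0]  (obs o_1=2)
t=2: δ = [5.493e-04, 5.493e-04, 7.324e-04]  ψ = [1, 1, 1]  (obs o_2=1)
t=3: δ = [2.575e-05, 9.155e-05, 4.292e-05]  ψ = [1, 2, 0]  (obs o_3=4)
t=4: δ = [4.292e-06, 4.292e-06, 5.722e-06]  ψ = [1, 1, 1]  (obs o_4=1)
t=5: δ = [2.012e-07, 1.073e-06, 3.353e-07]  ψ = [1, 2, 0]  (obs o_5=2)
backtrack: best end state = 1; path = [2, 1, 2, 1, 2, 1]

path = [2, 1, 2, 1, 2, 1]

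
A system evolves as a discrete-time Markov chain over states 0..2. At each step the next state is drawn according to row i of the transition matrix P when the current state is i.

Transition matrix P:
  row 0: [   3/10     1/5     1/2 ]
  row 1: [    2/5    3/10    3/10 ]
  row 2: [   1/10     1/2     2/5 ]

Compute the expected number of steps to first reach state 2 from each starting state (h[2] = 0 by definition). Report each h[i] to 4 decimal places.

First-step conditioning: h[2] = 0; for i ≠ 2, h[i] = 1 + Σ_k P[i][k]·h[k].
  h[0] = 1 + 3/10·h[0] + 1/5·h[1]
  h[1] = 1 + 2/5·h[0] + 3/10·h[1]
Solving the 2×2 linear system over states ≠ 2 gives exactly h = [90/41, 110/41, 0] (h[2] = 0 is the target).

h = [2.1951, 2.6829, 0.0000]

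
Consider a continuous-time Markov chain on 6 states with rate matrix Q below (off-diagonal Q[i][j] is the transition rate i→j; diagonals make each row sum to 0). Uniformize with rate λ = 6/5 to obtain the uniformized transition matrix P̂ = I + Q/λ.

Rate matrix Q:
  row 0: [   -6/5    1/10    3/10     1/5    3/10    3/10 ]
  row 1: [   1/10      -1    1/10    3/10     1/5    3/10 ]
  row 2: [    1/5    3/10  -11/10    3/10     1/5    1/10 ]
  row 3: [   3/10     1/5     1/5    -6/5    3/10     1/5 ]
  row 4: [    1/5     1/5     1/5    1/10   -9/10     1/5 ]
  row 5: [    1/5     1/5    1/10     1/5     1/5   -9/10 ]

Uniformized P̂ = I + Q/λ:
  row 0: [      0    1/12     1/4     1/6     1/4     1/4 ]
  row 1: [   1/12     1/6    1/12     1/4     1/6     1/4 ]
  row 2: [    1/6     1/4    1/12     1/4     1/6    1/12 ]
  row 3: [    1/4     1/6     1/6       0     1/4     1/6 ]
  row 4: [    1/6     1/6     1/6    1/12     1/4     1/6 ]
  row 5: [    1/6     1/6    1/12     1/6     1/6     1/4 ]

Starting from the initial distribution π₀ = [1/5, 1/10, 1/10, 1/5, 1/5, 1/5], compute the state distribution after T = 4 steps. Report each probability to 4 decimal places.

t=0: π = [0.2000, 0.1000, 0.1000, 0.2000, 0.2000, 0.2000]
t=1: π = [0.1417, 0.1583, 0.1500, 0.1333, 0.2167, 0.2000]
t=2: π = [0.1410, 0.1674, 0.1361, 0.1521, 0.2076, 0.1958]
t=3: π = [0.1419, 0.1663, 0.1368, 0.1493, 0.2084, 0.1973]
t=4: π = [0.1416, 0.1662, 0.1368, 0.1497, 0.2083, 0.1974]

π = [0.1416, 0.1662, 0.1368, 0.1497, 0.2083, 0.1974]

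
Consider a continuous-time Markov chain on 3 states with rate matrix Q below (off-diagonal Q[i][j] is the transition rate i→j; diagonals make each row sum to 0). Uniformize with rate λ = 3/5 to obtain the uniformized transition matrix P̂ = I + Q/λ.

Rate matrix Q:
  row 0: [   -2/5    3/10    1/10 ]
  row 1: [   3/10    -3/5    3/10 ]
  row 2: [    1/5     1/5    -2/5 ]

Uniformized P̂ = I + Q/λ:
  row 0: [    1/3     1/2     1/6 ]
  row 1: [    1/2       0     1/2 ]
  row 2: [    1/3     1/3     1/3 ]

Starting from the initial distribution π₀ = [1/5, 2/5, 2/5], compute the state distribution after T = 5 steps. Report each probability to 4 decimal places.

π = [0.3836, 0.2963, 0.3201]

t=0: π = [0.2000, 0.4000, 0.4000]
t=1: π = [0.4000, 0.2333, 0.3667]
t=2: π = [0.3722, 0.3222, 0.3056]
t=3: π = [0.3870, 0.2880, 0.3250]
t=4: π = [0.3813, 0.3019, 0.3168]
t=5: π = [0.3836, 0.2963, 0.3201]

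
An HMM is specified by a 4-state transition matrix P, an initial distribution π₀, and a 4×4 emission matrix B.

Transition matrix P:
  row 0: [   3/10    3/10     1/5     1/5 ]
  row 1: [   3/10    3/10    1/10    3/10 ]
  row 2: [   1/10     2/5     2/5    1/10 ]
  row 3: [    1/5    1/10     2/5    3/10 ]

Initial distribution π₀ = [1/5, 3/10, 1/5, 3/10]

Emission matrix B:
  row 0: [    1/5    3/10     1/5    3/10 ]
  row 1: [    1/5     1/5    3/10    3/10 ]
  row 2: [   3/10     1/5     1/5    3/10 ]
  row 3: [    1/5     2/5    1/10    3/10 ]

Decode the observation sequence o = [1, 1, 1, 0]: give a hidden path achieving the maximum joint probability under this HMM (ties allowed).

t=0: δ = [6.000e-02, 6.000e-02, 4.000e-02, 1.200e-01]  (obs o_0=1)
t=1: δ = [7.200e-03, 3.600e-03, 9.600e-03, 1.440e-02]  ψ = [3, 0, 3, 3]  (obs o_1=1)
t=2: δ = [8.640e-04, 7.680e-04, 1.152e-03, 1.728e-03]  ψ = [3, 2, 3, 3]  (obs o_2=1)
t=3: δ = [6.912e-05, 9.216e-05, 2.074e-04, 1.037e-04]  ψ = [3, 2, 3, 3]  (obs o_3=0)
backtrack: best end state = 2; path = [3, 3, 3, 2]

path = [3, 3, 3, 2]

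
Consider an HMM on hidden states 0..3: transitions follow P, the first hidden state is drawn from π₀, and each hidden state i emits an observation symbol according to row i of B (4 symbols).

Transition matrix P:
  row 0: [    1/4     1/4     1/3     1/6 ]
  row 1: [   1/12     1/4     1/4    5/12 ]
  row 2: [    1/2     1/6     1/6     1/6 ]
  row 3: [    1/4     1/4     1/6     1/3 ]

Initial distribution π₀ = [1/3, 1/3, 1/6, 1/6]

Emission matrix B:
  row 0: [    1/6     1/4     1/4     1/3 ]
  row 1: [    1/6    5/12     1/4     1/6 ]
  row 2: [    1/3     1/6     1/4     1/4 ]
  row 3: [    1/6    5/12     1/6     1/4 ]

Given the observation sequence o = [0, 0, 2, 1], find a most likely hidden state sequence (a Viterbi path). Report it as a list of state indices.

path = [0, 2, 0, 1]

t=0: δ = [5.556e-02, 5.556e-02, 5.556e-02, 2.778e-02]  (obs o_0=0)
t=1: δ = [4.630e-03, 2.315e-03, 6.173e-03, 3.858e-03]  ψ = [2, 0, 0, 1]  (obs o_1=0)
t=2: δ = [7.716e-04, 2.894e-04, 3.858e-04, 2.143e-04]  ψ = [2, 0, 0, 3]  (obs o_2=2)
t=3: δ = [4.823e-05, 8.038e-05, 4.287e-05, 5.358e-05]  ψ = [0, 0, 0, 0]  (obs o_3=1)
backtrack: best end state = 1; path = [0, 2, 0, 1]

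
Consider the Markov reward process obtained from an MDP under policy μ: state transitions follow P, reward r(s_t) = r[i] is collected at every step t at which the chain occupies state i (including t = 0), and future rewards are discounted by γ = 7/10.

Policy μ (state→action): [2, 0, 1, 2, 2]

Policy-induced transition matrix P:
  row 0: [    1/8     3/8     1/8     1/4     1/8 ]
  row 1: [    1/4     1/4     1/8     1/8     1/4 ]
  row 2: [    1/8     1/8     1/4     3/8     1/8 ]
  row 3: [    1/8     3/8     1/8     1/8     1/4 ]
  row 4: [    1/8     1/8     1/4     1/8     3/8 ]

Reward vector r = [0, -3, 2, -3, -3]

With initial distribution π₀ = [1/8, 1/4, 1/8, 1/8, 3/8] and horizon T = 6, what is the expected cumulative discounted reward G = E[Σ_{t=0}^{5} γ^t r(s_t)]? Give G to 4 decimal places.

t=0: π = [0.1250, 0.2500, 0.1250, 0.1250, 0.3750], E[r] = -2.0000, γ^t·E[r] = -2.000000, running G = -2.000000
t=1: π = [0.1563, 0.2188, 0.1875, 0.1719, 0.2656], E[r] = -1.5938, γ^t·E[r] = -1.115625, running G = -3.115625
t=2: π = [0.1523, 0.2344, 0.1816, 0.1914, 0.2402], E[r] = -1.6348, γ^t·E[r] = -0.801035, running G = -3.916660
t=3: π = [0.1543, 0.2402, 0.1777, 0.1895, 0.2383], E[r] = -1.6484, γ^t·E[r] = -0.565414, running G = -4.482074
t=4: π = [0.1550, 0.2410, 0.1770, 0.1887, 0.2383], E[r] = -1.6499, γ^t·E[r] = -0.396142, running G = -4.878216
t=5: π = [0.1551, 0.2411, 0.1769, 0.1886, 0.2383], E[r] = -1.6501, γ^t·E[r] = -0.277330, running G = -5.155546

G = -5.1555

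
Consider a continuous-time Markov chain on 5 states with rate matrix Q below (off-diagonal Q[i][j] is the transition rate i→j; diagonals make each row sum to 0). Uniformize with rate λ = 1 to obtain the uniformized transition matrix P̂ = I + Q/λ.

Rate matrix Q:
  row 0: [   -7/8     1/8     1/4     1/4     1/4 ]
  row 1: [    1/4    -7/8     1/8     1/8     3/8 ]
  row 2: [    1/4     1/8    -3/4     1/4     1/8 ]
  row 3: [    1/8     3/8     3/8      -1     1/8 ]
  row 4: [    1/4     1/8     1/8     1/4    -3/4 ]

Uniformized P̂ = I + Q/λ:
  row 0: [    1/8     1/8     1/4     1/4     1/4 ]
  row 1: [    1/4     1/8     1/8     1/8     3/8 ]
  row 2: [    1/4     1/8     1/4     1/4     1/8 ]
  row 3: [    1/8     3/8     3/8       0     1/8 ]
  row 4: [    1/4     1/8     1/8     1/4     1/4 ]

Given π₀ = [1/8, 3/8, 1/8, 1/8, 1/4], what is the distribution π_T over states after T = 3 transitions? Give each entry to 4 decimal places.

π = [0.2014, 0.1719, 0.2244, 0.1821, 0.2202]

t=0: π = [0.1250, 0.3750, 0.1250, 0.1250, 0.2500]
t=1: π = [0.2188, 0.1563, 0.1875, 0.1719, 0.2656]
t=2: π = [0.2012, 0.1680, 0.2188, 0.1875, 0.2246]
t=3: π = [0.2014, 0.1719, 0.2244, 0.1821, 0.2202]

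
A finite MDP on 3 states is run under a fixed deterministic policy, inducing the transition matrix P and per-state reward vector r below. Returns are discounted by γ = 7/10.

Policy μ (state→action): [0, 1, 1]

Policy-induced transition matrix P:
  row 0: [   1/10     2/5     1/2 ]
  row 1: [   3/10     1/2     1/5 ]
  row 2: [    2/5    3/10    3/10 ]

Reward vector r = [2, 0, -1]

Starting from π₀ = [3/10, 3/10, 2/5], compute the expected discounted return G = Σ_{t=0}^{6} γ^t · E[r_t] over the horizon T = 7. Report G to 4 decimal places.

G = 0.6839

t=0: π = [0.3000, 0.3000, 0.4000], E[r] = 0.2000, γ^t·E[r] = 0.200000, running G = 0.200000
t=1: π = [0.2800, 0.3900, 0.3300], E[r] = 0.2300, γ^t·E[r] = 0.161000, running G = 0.361000
t=2: π = [0.2770, 0.4060, 0.3170], E[r] = 0.2370, γ^t·E[r] = 0.116130, running G = 0.477130
t=3: π = [0.2763, 0.4089, 0.3148], E[r] = 0.2378, γ^t·E[r] = 0.081565, running G = 0.558695
t=4: π = [0.2762, 0.4094, 0.3144], E[r] = 0.2381, γ^t·E[r] = 0.057161, running G = 0.615856
t=5: π = [0.2762, 0.4095, 0.3143], E[r] = 0.2381, γ^t·E[r] = 0.040015, running G = 0.655871
t=6: π = [0.2762, 0.4095, 0.3143], E[r] = 0.2381, γ^t·E[r] = 0.028012, running G = 0.683882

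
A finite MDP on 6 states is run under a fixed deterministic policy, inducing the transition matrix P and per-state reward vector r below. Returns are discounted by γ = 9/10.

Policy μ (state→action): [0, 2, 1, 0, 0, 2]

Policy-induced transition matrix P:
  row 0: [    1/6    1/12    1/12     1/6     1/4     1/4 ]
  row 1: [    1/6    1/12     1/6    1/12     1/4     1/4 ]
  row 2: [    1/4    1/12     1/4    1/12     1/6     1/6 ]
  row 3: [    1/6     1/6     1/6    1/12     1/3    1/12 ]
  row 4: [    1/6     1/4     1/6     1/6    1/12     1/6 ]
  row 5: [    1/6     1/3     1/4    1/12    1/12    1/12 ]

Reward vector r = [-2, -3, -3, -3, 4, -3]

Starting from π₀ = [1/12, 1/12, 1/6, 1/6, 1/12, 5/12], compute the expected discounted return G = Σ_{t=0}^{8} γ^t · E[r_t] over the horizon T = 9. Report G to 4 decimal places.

t=0: π = [0.0833, 0.0833, 0.1667, 0.1667, 0.0833, 0.4167], E[r] = -2.3333, γ^t·E[r] = -2.333333, running G = -2.333333
t=1: π = [0.1806, 0.2153, 0.2083, 0.0972, 0.1667, 0.1319], E[r] = -1.6528, γ^t·E[r] = -1.487500, running G = -3.820833
t=2: π = [0.1840, 0.1522, 0.1800, 0.1123, 0.1910, 0.1806], E[r] = -1.4792, γ^t·E[r] = -1.198125, running G = -5.018958
t=3: π = [0.1817, 0.1697, 0.1814, 0.1146, 0.1824, 0.1703], E[r] = -1.5413, γ^t·E[r] = -1.123594, running G = -6.142552
t=4: π = [0.1818, 0.1659, 0.1808, 0.1137, 0.1856, 0.1722], E[r] = -1.5187, γ^t·E[r] = -0.996411, running G = -7.138963
t=5: π = [0.1817, 0.1668, 0.1809, 0.1140, 0.1848, 0.1718], E[r] = -1.5249, γ^t·E[r] = -0.900458, running G = -8.039421
t=6: π = [0.1817, 0.1666, 0.1809, 0.1139, 0.1850, 0.1719], E[r] = -1.5233, γ^t·E[r] = -0.809562, running G = -8.848983
t=7: π = [0.1817, 0.1666, 0.1809, 0.1139, 0.1849, 0.1719], E[r] = -1.5237, γ^t·E[r] = -0.728797, running G = -9.577779
t=8: π = [0.1817, 0.1666, 0.1809, 0.1139, 0.1849, 0.1719], E[r] = -1.5236, γ^t·E[r] = -0.655875, running G = -10.233655

G = -10.2337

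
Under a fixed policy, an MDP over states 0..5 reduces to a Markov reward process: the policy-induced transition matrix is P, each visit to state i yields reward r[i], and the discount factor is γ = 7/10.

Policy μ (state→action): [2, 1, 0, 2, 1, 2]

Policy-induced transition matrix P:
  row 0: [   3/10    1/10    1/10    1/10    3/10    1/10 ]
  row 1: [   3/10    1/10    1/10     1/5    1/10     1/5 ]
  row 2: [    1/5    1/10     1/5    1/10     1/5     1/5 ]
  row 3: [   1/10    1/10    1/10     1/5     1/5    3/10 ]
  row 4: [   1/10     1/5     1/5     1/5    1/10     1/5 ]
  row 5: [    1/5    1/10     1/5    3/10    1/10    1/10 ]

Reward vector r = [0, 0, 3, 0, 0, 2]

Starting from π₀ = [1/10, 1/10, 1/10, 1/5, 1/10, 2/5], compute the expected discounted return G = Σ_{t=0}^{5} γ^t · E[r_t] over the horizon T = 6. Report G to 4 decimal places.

t=0: π = [0.1000, 0.1000, 0.1000, 0.2000, 0.1000, 0.4000], E[r] = 1.1000, γ^t·E[r] = 1.100000, running G = 1.100000
t=1: π = [0.1900, 0.1100, 0.1600, 0.2200, 0.1500, 0.1700], E[r] = 0.8200, γ^t·E[r] = 0.574000, running G = 1.674000
t=2: π = [0.1930, 0.1150, 0.1480, 0.1820, 0.1760, 0.1860], E[r] = 0.8160, γ^t·E[r] = 0.399840, running G = 2.073840
t=3: π = [0.1950, 0.1176, 0.1510, 0.1845, 0.1716, 0.1803], E[r] = 0.8136, γ^t·E[r] = 0.279065, running G = 2.352905
t=4: π = [0.1957, 0.1172, 0.1503, 0.1834, 0.1726, 0.1809], E[r] = 0.8127, γ^t·E[r] = 0.195132, running G = 2.548036
t=5: π = [0.1957, 0.1173, 0.1504, 0.1835, 0.1725, 0.1807], E[r] = 0.8125, γ^t·E[r] = 0.136557, running G = 2.684593

G = 2.6846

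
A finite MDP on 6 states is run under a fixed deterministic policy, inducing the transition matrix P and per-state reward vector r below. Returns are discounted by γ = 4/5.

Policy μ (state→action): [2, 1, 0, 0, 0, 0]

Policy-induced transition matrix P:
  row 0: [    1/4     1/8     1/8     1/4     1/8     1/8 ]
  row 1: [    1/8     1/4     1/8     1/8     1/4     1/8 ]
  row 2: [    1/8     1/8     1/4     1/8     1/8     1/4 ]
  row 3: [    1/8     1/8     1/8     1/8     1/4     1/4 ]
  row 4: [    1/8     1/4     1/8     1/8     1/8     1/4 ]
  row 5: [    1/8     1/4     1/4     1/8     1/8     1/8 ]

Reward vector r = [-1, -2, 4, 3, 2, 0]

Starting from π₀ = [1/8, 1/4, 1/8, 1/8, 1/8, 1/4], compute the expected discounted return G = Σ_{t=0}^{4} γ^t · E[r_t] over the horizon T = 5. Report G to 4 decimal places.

G = 2.6437

t=0: π = [0.1250, 0.2500, 0.1250, 0.1250, 0.1250, 0.2500], E[r] = 0.5000, γ^t·E[r] = 0.500000, running G = 0.500000
t=1: π = [0.1406, 0.2031, 0.1719, 0.1406, 0.1719, 0.1719], E[r] = 0.9063, γ^t·E[r] = 0.725000, running G = 1.225000
t=2: π = [0.1426, 0.1934, 0.1680, 0.1426, 0.1680, 0.1855], E[r] = 0.9063, γ^t·E[r] = 0.580000, running G = 1.805000
t=3: π = [0.1428, 0.1934, 0.1692, 0.1428, 0.1670, 0.1848], E[r] = 0.9097, γ^t·E[r] = 0.465750, running G = 2.270750
t=4: π = [0.1429, 0.1931, 0.1693, 0.1429, 0.1670, 0.1849], E[r] = 0.9105, γ^t·E[r] = 0.372925, running G = 2.643675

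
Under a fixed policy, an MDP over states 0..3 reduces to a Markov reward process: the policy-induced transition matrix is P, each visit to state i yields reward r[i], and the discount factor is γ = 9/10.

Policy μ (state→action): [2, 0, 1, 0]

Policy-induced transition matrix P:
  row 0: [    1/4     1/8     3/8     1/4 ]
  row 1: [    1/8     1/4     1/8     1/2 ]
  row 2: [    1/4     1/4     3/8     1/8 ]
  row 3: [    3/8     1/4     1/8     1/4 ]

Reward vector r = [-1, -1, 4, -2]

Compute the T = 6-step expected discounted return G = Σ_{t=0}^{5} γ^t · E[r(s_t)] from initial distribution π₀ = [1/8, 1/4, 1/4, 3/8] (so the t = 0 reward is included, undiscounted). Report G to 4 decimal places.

t=0: π = [0.1250, 0.2500, 0.2500, 0.3750], E[r] = -0.1250, γ^t·E[r] = -0.125000, running G = -0.125000
t=1: π = [0.2656, 0.2344, 0.2188, 0.2813], E[r] = -0.1875, γ^t·E[r] = -0.168750, running G = -0.293750
t=2: π = [0.2559, 0.2168, 0.2461, 0.2813], E[r] = -0.0508, γ^t·E[r] = -0.041133, running G = -0.334883
t=3: π = [0.2581, 0.2180, 0.2505, 0.2734], E[r] = -0.0210, γ^t·E[r] = -0.015306, running G = -0.350189
t=4: π = [0.2569, 0.2177, 0.2521, 0.2732], E[r] = -0.0125, γ^t·E[r] = -0.008209, running G = -0.358398
t=5: π = [0.2569, 0.2179, 0.2523, 0.2729], E[r] = -0.0116, γ^t·E[r] = -0.006843, running G = -0.365241

G = -0.3652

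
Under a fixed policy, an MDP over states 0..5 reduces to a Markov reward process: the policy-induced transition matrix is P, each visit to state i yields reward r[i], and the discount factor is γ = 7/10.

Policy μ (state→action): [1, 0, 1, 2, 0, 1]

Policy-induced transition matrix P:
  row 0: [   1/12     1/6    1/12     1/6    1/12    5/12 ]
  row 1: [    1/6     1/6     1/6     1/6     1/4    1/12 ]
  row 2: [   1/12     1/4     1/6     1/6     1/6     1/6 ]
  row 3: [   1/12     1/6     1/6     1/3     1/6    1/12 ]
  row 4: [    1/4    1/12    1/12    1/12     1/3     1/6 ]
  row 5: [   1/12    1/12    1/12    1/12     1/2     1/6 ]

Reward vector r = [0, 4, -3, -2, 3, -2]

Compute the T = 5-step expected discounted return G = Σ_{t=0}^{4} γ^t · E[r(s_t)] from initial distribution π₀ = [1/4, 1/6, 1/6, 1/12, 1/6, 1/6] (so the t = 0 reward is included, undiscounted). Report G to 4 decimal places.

t=0: π = [0.2500, 0.1667, 0.1667, 0.0833, 0.1667, 0.1667], E[r] = 0.1667, γ^t·E[r] = 0.166667, running G = 0.166667
t=1: π = [0.1250, 0.1528, 0.1181, 0.1528, 0.2431, 0.2083], E[r] = 0.2639, γ^t·E[r] = 0.184722, running G = 0.351389
t=2: π = [0.1366, 0.1389, 0.1186, 0.1545, 0.2789, 0.1725], E[r] = 0.3825, γ^t·E[r] = 0.187436, running G = 0.538825
t=3: π = [0.1414, 0.1389, 0.1177, 0.1548, 0.2708, 0.1764], E[r] = 0.3529, γ^t·E[r] = 0.121049, running G = 0.659874
t=4: π = [0.1401, 0.1392, 0.1176, 0.1552, 0.2704, 0.1775], E[r] = 0.3497, γ^t·E[r] = 0.083953, running G = 0.743827

G = 0.7438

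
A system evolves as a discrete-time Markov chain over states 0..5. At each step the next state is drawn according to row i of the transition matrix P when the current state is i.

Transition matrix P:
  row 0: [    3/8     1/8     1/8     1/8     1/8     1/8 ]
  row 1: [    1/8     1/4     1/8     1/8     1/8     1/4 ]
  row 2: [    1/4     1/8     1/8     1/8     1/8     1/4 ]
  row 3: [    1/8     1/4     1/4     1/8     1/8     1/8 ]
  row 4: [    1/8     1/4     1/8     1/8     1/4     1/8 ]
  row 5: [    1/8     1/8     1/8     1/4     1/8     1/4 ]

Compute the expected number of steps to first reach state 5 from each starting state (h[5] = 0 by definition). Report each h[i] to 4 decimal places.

First-step conditioning: h[5] = 0; for i ≠ 5, h[i] = 1 + Σ_k P[i][k]·h[k].
  h[0] = 1 + 3/8·h[0] + 1/8·h[1] + 1/8·h[2] + 1/8·h[3] + 1/8·h[4]
  h[1] = 1 + 1/8·h[0] + 1/4·h[1] + 1/8·h[2] + 1/8·h[3] + 1/8·h[4]
  h[2] = 1 + 1/4·h[0] + 1/8·h[1] + 1/8·h[2] + 1/8·h[3] + 1/8·h[4]
  h[3] = 1 + 1/8·h[0] + 1/4·h[1] + 1/4·h[2] + 1/8·h[3] + 1/8·h[4]
  h[4] = 1 + 1/8·h[0] + 1/4·h[1] + 1/8·h[2] + 1/8·h[3] + 1/4·h[4]
Solving the 5×5 linear system over states ≠ 5 gives exactly h = [25088/4145, 21504/4145, 21952/4145, 24248/4145, 24576/4145, 0] (h[5] = 0 is the target).

h = [6.0526, 5.1879, 5.2960, 5.8499, 5.9291, 0.0000]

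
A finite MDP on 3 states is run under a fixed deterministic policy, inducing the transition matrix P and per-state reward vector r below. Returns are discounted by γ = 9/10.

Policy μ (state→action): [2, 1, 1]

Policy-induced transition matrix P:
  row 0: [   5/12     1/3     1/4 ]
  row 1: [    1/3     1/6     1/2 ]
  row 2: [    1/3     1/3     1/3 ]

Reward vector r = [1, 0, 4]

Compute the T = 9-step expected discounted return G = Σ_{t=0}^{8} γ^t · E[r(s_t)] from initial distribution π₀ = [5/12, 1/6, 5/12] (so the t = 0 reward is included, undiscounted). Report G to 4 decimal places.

t=0: π = [0.4167, 0.1667, 0.4167], E[r] = 2.0833, γ^t·E[r] = 2.083333, running G = 2.083333
t=1: π = [0.3681, 0.3056, 0.3264], E[r] = 1.6736, γ^t·E[r] = 1.506250, running G = 3.589583
t=2: π = [0.3640, 0.2824, 0.3536], E[r] = 1.7784, γ^t·E[r] = 1.440469, running G = 5.030052
t=3: π = [0.3637, 0.2863, 0.3501], E[r] = 1.7639, γ^t·E[r] = 1.285910, running G = 6.315962
t=4: π = [0.3636, 0.2856, 0.3507], E[r] = 1.7666, γ^t·E[r] = 1.159062, running G = 7.475024
t=5: π = [0.3636, 0.2857, 0.3506], E[r] = 1.7662, γ^t·E[r] = 1.042907, running G = 8.517931
t=6: π = [0.3636, 0.2857, 0.3507], E[r] = 1.7662, γ^t·E[r] = 0.938654, running G = 9.456586
t=7: π = [0.3636, 0.2857, 0.3506], E[r] = 1.7662, γ^t·E[r] = 0.844783, running G = 10.301369
t=8: π = [0.3636, 0.2857, 0.3506], E[r] = 1.7662, γ^t·E[r] = 0.760306, running G = 11.061675

G = 11.0617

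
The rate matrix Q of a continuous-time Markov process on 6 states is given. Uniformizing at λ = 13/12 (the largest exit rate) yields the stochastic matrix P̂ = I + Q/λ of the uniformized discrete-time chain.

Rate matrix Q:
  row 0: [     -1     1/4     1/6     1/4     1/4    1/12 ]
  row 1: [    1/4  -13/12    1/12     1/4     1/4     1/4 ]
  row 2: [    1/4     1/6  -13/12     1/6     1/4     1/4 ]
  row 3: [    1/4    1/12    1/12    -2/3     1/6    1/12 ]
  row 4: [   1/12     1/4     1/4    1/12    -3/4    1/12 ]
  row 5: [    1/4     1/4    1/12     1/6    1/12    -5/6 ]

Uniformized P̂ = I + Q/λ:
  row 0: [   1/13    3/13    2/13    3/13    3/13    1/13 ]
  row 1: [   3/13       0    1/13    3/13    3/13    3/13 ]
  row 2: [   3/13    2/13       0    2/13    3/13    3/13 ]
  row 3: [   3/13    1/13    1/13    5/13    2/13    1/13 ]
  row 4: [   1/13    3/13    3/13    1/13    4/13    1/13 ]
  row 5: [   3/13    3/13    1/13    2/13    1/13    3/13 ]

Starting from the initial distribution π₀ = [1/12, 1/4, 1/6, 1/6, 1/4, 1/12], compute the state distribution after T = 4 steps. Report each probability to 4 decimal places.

π = [0.1719, 0.1544, 0.1138, 0.2114, 0.2090, 0.1395]

t=0: π = [0.0833, 0.2500, 0.1667, 0.1667, 0.2500, 0.0833]
t=1: π = [0.1795, 0.1346, 0.1090, 0.1987, 0.2244, 0.1538]
t=2: π = [0.1686, 0.1607, 0.1169, 0.2066, 0.2091, 0.1381]
t=3: π = [0.1727, 0.1529, 0.1131, 0.2108, 0.2097, 0.1409]
t=4: π = [0.1719, 0.1544, 0.1138, 0.2114, 0.2090, 0.1395]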